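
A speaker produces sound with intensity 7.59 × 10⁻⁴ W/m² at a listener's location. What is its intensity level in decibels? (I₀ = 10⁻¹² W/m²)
β = 10·log₁₀(I/I₀) = 88.8 dB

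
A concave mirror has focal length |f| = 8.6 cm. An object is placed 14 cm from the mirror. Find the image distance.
f = +8.6 cm (concave); 1/di = 1/f − 1/do → di = 22.3 cm (real image, in front of mirror)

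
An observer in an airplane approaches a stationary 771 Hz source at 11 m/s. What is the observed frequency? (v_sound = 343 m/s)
f_obs = f·(v + v_o)/v = 795.7 Hz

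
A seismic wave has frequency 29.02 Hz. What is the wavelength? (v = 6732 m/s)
λ = v/f = 232 m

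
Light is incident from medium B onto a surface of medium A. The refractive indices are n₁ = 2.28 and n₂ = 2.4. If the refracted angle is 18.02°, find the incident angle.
sin θ₁ = (n₂/n₁)·sin θ₂ → θ₁ = 19°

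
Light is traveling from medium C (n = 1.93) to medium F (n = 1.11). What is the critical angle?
θc = arcsin(n₂/n₁) = 35.11°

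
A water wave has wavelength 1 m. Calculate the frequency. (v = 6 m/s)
f = v/λ = 6 Hz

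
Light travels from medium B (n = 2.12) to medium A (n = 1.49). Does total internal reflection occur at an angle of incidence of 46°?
θc = arcsin(n₂/n₁) = 44.65°; 46° > θc, so yes — total internal reflection.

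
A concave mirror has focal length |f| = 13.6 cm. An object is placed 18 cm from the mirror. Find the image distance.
f = +13.6 cm (concave); 1/di = 1/f − 1/do → di = 55.64 cm (real image, in front of mirror)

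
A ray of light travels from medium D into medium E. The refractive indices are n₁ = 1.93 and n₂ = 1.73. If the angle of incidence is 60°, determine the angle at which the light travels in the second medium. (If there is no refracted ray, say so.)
sin θ₂ = (n₁/n₂)·sin θ₁ = 0.9661 → θ₂ = 75.05°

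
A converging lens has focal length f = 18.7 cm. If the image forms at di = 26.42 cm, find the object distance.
1/do = 1/f − 1/di → do = 64 cm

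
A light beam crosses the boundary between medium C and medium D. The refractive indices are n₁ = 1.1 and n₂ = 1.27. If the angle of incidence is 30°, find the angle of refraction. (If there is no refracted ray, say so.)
sin θ₂ = (n₁/n₂)·sin θ₁ = 0.4331 → θ₂ = 25.66°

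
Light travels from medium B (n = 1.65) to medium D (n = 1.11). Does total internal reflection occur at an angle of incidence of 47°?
θc = arcsin(n₂/n₁) = 42.28°; 47° > θc, so yes — total internal reflection.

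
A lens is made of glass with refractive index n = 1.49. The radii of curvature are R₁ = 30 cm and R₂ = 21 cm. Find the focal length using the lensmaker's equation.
1/f = (n − 1)(1/R₁ − 1/R₂) → f = -142.9 cm (diverging lens)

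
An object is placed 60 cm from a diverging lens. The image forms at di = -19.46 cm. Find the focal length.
1/f = 1/do + 1/di → f = -28.8 cm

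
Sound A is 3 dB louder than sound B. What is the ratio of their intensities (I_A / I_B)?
I_A/I_B = 10^(Δβ/10) = 1.995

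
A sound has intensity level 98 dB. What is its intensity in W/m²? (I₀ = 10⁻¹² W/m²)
I = I₀·10^(β/10) = 6.31 × 10⁻³ W/m²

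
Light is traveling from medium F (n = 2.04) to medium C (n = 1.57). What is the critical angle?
θc = arcsin(n₂/n₁) = 50.32°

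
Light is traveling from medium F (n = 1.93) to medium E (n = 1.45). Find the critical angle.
θc = arcsin(n₂/n₁) = 48.7°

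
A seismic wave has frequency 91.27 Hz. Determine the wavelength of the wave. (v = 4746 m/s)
λ = v/f = 52 m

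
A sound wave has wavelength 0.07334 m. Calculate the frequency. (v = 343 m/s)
f = v/λ = 4677 Hz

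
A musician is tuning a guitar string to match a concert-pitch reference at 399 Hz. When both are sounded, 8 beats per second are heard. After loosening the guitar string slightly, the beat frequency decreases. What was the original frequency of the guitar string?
407 Hz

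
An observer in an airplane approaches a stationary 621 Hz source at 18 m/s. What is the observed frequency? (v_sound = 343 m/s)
f_obs = f·(v + v_o)/v = 653.6 Hz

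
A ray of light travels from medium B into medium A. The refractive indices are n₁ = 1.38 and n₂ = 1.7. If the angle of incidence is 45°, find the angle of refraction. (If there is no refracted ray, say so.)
sin θ₂ = (n₁/n₂)·sin θ₁ = 0.574 → θ₂ = 35.03°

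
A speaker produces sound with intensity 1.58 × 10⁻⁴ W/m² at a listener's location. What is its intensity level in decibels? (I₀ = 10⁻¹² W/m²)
β = 10·log₁₀(I/I₀) = 81.99 dB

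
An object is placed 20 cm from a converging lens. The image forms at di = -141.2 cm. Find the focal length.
1/f = 1/do + 1/di → f = 23.3 cm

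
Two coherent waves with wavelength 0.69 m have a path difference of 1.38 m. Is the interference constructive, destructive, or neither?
constructive — path difference = 2λ, a whole number of wavelengths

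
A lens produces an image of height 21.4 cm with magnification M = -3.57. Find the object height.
ho = |hi|/|M| = 5.994 cm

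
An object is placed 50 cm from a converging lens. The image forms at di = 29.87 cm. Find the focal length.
1/f = 1/do + 1/di → f = 18.7 cm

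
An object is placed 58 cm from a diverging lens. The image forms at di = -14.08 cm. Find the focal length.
1/f = 1/do + 1/di → f = -18.59 cm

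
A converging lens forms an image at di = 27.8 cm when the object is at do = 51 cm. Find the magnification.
M = −di/do = -0.5451 (inverted image)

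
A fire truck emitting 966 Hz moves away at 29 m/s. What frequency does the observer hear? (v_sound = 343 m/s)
f_obs = f·v/(v + v_s) = 890.7 Hz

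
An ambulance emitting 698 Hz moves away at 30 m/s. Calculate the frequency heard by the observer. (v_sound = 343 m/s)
f_obs = f·v/(v + v_s) = 641.9 Hz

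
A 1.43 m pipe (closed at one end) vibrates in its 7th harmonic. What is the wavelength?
λₙ = 4L/n = 0.8171 m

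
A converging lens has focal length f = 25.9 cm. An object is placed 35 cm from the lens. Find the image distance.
1/di = 1/f − 1/do → di = 99.62 cm (real image)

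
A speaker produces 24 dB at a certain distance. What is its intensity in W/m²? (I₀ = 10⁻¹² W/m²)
I = I₀·10^(β/10) = 2.51 × 10⁻¹⁰ W/m²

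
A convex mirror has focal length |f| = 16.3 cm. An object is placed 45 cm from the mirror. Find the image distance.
f = −16.3 cm (convex); 1/di = 1/f − 1/do → di = -11.97 cm (virtual image, behind mirror)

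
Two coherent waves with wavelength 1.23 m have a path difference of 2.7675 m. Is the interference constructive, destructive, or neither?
neither (partial) — path difference = 2.25λ, neither a whole number of wavelengths nor an odd multiple of λ/2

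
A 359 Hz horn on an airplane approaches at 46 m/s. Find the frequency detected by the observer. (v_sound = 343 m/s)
f_obs = f·v/(v − v_s) = 414.6 Hz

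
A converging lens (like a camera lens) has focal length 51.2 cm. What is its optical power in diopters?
P = 1/f = 1.953 D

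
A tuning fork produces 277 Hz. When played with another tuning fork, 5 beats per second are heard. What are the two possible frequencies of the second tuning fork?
f₂ = 277 ± 5 Hz → 282 Hz or 272 Hz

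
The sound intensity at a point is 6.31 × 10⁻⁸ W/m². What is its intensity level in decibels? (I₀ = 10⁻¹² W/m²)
β = 10·log₁₀(I/I₀) = 48 dB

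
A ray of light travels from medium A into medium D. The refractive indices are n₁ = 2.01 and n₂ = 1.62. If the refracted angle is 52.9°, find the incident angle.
sin θ₁ = (n₂/n₁)·sin θ₂ → θ₁ = 40°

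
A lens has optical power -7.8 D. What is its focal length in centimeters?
f = 1/P = -12.82 cm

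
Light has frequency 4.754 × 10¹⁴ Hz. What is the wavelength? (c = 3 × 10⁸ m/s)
λ = c/f = 631 nm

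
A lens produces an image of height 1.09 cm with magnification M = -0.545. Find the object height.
ho = |hi|/|M| = 2 cm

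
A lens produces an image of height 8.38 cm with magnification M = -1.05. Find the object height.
ho = |hi|/|M| = 7.981 cm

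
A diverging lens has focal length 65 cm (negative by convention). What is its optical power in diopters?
P = 1/f = -1.538 D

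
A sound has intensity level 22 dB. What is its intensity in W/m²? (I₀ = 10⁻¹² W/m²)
I = I₀·10^(β/10) = 1.58 × 10⁻¹⁰ W/m²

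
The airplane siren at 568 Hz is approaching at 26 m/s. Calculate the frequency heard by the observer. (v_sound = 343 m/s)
f_obs = f·v/(v − v_s) = 614.6 Hz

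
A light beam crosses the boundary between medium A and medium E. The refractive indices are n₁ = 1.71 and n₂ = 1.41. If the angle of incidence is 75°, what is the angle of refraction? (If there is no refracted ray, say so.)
sin θ₂ = (n₁/n₂)·sin θ₁ = 1.171 > 1, so there is no refracted ray — the light undergoes total internal reflection.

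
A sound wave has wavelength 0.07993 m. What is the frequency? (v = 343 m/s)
f = v/λ = 4291 Hz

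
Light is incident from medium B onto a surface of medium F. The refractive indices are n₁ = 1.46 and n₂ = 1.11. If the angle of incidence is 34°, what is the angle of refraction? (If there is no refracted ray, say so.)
sin θ₂ = (n₁/n₂)·sin θ₁ = 0.7355 → θ₂ = 47.35°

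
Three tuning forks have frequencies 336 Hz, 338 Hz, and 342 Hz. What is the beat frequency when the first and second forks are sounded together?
2 Hz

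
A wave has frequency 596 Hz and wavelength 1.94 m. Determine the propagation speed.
v = fλ = 1156 m/s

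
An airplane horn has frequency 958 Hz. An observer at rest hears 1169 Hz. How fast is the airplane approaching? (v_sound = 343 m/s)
v_s = v·(1 − f/f_obs) = 61.91 m/s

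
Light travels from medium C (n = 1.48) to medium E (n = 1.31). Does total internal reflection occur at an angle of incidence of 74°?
θc = arcsin(n₂/n₁) = 62.27°; 74° > θc, so yes — total internal reflection.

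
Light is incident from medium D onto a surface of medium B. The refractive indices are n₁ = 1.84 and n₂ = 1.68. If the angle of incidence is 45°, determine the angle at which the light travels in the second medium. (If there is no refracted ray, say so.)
sin θ₂ = (n₁/n₂)·sin θ₁ = 0.7745 → θ₂ = 50.76°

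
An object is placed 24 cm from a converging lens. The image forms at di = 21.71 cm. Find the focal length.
1/f = 1/do + 1/di → f = 11.4 cm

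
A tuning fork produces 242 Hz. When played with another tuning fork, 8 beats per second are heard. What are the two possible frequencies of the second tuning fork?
f₂ = 242 ± 8 Hz → 250 Hz or 234 Hz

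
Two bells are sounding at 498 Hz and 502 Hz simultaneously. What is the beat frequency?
4 Hz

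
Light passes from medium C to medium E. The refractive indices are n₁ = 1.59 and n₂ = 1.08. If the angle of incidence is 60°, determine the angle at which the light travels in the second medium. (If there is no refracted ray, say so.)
sin θ₂ = (n₁/n₂)·sin θ₁ = 1.275 > 1, so there is no refracted ray — the light undergoes total internal reflection.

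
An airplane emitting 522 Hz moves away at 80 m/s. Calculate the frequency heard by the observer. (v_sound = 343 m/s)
f_obs = f·v/(v + v_s) = 423.3 Hz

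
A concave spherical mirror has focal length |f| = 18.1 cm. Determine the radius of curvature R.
R = 2|f| = 36.2 cm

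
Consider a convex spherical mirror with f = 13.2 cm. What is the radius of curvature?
R = 2|f| = 26.4 cm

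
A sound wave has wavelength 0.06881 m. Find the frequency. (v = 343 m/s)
f = v/λ = 4985 Hz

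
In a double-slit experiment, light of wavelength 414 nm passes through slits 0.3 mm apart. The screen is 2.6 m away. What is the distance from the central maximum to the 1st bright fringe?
y = mλL/d = 3.588 mm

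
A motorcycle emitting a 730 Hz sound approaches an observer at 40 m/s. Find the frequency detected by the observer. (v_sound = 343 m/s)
f_obs = f·v/(v − v_s) = 826.4 Hz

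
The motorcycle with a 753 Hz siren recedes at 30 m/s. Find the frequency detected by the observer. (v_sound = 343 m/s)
f_obs = f·v/(v + v_s) = 692.4 Hz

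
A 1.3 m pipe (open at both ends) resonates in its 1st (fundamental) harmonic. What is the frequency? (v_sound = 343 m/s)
fₙ = nv/(2L) = 131.9 Hz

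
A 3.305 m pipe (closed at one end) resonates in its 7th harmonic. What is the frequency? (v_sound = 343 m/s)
fₙ = nv/(4L) = 181.6 Hz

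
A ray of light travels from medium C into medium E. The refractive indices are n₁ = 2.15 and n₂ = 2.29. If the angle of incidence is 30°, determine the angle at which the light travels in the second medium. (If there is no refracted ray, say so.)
sin θ₂ = (n₁/n₂)·sin θ₁ = 0.4694 → θ₂ = 28°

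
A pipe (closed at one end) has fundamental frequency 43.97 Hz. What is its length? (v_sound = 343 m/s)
L = v/(4f₁) = 1.95 m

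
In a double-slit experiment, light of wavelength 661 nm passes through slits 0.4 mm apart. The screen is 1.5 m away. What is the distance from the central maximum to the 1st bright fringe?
y = mλL/d = 2.479 mm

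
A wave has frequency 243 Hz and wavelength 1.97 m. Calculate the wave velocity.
v = fλ = 478.7 m/s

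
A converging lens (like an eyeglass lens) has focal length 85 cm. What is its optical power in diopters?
P = 1/f = 1.176 D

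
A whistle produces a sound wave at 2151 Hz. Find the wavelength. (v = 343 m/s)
λ = v/f = 0.1595 m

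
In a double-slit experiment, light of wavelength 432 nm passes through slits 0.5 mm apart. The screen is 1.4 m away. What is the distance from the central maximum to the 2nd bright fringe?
y = mλL/d = 2.419 mm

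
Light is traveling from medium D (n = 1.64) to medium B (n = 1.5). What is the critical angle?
θc = arcsin(n₂/n₁) = 66.15°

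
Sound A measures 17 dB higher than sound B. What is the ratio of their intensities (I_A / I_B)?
I_A/I_B = 10^(Δβ/10) = 50.12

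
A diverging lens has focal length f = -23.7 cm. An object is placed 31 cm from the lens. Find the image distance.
1/di = 1/f − 1/do → di = -13.43 cm (virtual image)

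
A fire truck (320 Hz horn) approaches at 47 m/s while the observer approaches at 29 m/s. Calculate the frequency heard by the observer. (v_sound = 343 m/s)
f_obs = f·(v + v_o)/(v − v_s) = 402.2 Hz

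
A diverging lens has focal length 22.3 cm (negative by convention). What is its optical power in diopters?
P = 1/f = -4.484 D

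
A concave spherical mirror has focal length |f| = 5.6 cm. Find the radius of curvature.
R = 2|f| = 11.2 cm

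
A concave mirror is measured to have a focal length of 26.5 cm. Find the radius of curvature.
R = 2|f| = 53 cm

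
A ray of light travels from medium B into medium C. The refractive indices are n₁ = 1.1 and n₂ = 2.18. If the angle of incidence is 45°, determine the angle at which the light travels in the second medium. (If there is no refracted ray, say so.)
sin θ₂ = (n₁/n₂)·sin θ₁ = 0.3568 → θ₂ = 20.9°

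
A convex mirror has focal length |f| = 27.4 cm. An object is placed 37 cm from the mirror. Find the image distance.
f = −27.4 cm (convex); 1/di = 1/f − 1/do → di = -15.74 cm (virtual image, behind mirror)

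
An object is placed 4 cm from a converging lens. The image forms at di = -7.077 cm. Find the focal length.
1/f = 1/do + 1/di → f = 9.2 cm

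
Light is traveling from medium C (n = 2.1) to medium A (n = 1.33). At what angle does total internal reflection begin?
θc = arcsin(n₂/n₁) = 39.3°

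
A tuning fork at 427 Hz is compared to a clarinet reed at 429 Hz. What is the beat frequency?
2 Hz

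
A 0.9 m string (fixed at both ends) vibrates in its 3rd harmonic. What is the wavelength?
λₙ = 2L/n = 0.6 m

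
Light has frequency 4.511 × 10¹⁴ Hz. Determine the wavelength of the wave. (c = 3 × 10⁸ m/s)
λ = c/f = 665 nm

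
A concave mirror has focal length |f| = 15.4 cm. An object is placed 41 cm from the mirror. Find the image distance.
f = +15.4 cm (concave); 1/di = 1/f − 1/do → di = 24.66 cm (real image, in front of mirror)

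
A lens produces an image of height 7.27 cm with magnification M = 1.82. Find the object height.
ho = |hi|/|M| = 3.995 cm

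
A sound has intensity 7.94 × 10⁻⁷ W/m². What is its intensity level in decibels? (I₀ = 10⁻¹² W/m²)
β = 10·log₁₀(I/I₀) = 59 dB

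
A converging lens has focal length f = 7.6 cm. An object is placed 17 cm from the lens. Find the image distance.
1/di = 1/f − 1/do → di = 13.74 cm (real image)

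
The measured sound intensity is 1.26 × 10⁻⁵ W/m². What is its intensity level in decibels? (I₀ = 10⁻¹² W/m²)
β = 10·log₁₀(I/I₀) = 71 dB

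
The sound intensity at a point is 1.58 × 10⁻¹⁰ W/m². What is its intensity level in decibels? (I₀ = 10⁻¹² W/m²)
β = 10·log₁₀(I/I₀) = 21.99 dB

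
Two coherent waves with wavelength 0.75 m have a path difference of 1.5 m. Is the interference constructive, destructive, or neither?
constructive — path difference = 2λ, a whole number of wavelengths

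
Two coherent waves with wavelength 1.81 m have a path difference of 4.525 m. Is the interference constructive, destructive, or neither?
destructive — path difference = 2.5λ, an odd multiple of λ/2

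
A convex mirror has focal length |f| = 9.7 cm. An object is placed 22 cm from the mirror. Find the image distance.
f = −9.7 cm (convex); 1/di = 1/f − 1/do → di = -6.732 cm (virtual image, behind mirror)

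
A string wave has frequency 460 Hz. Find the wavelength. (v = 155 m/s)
λ = v/f = 0.337 m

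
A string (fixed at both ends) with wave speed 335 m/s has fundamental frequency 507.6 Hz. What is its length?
L = v/(2f₁) = 0.33 m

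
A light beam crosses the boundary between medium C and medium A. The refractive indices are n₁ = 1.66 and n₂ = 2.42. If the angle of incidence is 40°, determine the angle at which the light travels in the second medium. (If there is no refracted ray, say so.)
sin θ₂ = (n₁/n₂)·sin θ₁ = 0.4409 → θ₂ = 26.16°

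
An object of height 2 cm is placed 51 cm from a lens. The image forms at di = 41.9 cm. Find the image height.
hi = (-di/do) × ho = -1.643 cm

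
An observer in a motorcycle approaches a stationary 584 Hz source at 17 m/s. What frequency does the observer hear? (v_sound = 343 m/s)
f_obs = f·(v + v_o)/v = 612.9 Hz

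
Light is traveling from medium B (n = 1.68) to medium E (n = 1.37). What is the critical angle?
θc = arcsin(n₂/n₁) = 54.63°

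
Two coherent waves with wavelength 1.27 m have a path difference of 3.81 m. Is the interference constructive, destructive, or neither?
constructive — path difference = 3λ, a whole number of wavelengths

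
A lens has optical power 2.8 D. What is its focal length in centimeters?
f = 1/P = 35.71 cm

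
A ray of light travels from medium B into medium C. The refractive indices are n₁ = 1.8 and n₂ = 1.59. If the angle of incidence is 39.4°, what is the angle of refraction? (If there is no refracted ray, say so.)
sin θ₂ = (n₁/n₂)·sin θ₁ = 0.7186 → θ₂ = 45.94°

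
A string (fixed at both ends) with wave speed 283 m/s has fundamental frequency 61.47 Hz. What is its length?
L = v/(2f₁) = 2.302 m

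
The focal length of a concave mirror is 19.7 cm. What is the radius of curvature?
R = 2|f| = 39.4 cm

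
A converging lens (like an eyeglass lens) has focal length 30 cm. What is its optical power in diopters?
P = 1/f = 3.333 D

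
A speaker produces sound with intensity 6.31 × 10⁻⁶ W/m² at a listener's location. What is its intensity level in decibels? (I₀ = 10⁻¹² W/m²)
β = 10·log₁₀(I/I₀) = 68 dB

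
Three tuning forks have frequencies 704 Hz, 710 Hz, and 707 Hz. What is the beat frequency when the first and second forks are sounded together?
6 Hz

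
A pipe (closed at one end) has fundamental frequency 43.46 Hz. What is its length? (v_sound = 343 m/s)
L = v/(4f₁) = 1.973 m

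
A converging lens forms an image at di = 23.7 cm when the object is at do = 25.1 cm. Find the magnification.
M = −di/do = -0.9442 (inverted image)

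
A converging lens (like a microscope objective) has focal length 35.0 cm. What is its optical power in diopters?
P = 1/f = 2.857 D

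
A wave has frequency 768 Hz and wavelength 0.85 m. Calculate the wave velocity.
v = fλ = 652.8 m/s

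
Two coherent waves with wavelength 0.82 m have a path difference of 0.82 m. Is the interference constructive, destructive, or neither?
constructive — path difference = 1λ, a whole number of wavelengths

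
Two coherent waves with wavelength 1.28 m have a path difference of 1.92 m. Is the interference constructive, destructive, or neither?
destructive — path difference = 1.5λ, an odd multiple of λ/2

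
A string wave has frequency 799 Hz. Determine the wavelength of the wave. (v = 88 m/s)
λ = v/f = 0.1101 m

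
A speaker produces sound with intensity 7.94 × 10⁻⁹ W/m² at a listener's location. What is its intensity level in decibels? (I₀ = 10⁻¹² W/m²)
β = 10·log₁₀(I/I₀) = 39 dB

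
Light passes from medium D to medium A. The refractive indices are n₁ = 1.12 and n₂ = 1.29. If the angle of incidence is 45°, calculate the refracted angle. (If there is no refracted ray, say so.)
sin θ₂ = (n₁/n₂)·sin θ₁ = 0.6139 → θ₂ = 37.87°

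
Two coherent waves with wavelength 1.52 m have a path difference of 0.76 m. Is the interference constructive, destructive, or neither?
destructive — path difference = 0.5λ, an odd multiple of λ/2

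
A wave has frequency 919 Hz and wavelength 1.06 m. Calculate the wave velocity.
v = fλ = 974.1 m/s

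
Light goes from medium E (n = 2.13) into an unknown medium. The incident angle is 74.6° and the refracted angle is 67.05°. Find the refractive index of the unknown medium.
n₂ = n₁·sin θ₁ / sin θ₂ = 2.23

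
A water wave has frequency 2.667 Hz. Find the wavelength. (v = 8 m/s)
λ = v/f = 3 m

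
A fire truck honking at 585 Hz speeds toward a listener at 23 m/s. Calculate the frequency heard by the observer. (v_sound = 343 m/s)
f_obs = f·v/(v − v_s) = 627 Hz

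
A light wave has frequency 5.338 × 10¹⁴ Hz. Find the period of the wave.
T = 1/f = 1.873 × 10⁻¹⁵ s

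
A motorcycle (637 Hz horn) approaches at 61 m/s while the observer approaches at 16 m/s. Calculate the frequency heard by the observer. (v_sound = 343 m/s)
f_obs = f·(v + v_o)/(v − v_s) = 810.9 Hz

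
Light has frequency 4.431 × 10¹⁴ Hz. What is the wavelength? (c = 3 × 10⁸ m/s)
λ = c/f = 677 nm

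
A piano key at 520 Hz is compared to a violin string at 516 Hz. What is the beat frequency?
4 Hz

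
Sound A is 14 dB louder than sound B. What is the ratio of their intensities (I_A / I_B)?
I_A/I_B = 10^(Δβ/10) = 25.12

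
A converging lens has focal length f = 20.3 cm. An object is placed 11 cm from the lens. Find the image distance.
1/di = 1/f − 1/do → di = -24.01 cm (virtual image)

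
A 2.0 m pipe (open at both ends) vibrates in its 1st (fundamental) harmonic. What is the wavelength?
λₙ = 2L/n = 4 m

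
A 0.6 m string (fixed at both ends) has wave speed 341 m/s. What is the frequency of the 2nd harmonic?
fₙ = nv/(2L) = 568.3 Hz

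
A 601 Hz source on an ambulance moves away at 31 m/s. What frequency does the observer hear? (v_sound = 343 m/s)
f_obs = f·v/(v + v_s) = 551.2 Hz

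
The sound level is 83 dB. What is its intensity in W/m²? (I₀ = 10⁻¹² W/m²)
I = I₀·10^(β/10) = 2.00 × 10⁻⁴ W/m²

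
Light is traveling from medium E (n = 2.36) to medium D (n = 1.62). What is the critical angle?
θc = arcsin(n₂/n₁) = 43.35°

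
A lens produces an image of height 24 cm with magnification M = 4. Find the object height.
ho = |hi|/|M| = 6 cm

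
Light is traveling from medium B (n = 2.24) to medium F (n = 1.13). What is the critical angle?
θc = arcsin(n₂/n₁) = 30.3°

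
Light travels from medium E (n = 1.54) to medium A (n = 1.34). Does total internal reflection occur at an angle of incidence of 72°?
θc = arcsin(n₂/n₁) = 60.47°; 72° > θc, so yes — total internal reflection.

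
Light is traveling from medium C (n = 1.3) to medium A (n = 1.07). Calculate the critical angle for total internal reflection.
θc = arcsin(n₂/n₁) = 55.39°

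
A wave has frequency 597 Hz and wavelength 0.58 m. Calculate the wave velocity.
v = fλ = 346.3 m/s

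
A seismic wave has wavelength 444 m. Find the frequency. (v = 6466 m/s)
f = v/λ = 14.56 Hz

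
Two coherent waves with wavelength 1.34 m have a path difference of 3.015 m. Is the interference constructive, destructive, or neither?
neither (partial) — path difference = 2.25λ, neither a whole number of wavelengths nor an odd multiple of λ/2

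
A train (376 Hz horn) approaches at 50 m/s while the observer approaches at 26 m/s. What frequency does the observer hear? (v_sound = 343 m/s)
f_obs = f·(v + v_o)/(v − v_s) = 473.5 Hz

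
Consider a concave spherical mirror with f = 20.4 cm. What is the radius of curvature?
R = 2|f| = 40.8 cm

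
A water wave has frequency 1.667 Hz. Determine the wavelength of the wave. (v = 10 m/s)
λ = v/f = 5.999 m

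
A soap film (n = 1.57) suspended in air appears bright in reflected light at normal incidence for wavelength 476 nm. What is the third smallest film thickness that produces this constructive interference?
2nt = (m − ½)λ with m = 3 → t = (m − ½)λ/(2n) = 379 nm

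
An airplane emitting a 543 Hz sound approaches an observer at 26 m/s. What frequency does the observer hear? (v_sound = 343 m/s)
f_obs = f·v/(v − v_s) = 587.5 Hz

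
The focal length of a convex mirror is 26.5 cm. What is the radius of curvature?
R = 2|f| = 53 cm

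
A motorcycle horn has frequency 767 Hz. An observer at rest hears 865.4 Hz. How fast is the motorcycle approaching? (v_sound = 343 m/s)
v_s = v·(1 − f/f_obs) = 39 m/s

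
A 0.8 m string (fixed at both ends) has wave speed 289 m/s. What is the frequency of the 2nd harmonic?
fₙ = nv/(2L) = 361.2 Hz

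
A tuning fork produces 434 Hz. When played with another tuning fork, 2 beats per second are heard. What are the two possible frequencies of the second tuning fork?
f₂ = 434 ± 2 Hz → 436 Hz or 432 Hz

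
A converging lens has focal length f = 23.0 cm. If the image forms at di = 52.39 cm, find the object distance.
1/do = 1/f − 1/di → do = 41 cm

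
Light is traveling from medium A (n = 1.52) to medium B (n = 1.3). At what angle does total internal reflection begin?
θc = arcsin(n₂/n₁) = 58.79°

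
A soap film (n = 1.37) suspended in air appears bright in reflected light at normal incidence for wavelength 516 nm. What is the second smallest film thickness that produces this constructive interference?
2nt = (m − ½)λ with m = 2 → t = (m − ½)λ/(2n) = 282.5 nm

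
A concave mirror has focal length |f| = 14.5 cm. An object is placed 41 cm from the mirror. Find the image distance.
f = +14.5 cm (concave); 1/di = 1/f − 1/do → di = 22.43 cm (real image, in front of mirror)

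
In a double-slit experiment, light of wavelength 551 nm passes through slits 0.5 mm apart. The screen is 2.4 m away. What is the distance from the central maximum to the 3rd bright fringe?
y = mλL/d = 7.934 mm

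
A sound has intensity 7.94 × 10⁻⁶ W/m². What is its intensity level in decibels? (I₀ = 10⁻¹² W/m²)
β = 10·log₁₀(I/I₀) = 69 dB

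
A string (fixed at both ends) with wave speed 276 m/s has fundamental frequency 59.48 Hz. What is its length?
L = v/(2f₁) = 2.32 m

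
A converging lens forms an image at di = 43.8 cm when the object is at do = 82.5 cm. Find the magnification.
M = −di/do = -0.5309 (inverted image)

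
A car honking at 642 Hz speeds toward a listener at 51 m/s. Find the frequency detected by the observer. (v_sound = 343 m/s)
f_obs = f·v/(v − v_s) = 754.1 Hz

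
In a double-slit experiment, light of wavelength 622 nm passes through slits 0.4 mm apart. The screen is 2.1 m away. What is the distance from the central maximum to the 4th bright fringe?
y = mλL/d = 13.06 mm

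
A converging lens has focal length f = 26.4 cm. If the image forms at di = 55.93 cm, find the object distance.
1/do = 1/f − 1/di → do = 50 cm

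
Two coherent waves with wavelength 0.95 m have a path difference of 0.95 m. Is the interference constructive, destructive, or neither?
constructive — path difference = 1λ, a whole number of wavelengths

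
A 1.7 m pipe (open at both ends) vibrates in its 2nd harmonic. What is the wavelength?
λₙ = 2L/n = 1.7 m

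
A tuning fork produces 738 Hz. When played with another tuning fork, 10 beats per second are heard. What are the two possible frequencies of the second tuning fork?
f₂ = 738 ± 10 Hz → 748 Hz or 728 Hz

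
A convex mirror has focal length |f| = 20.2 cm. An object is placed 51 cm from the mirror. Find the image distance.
f = −20.2 cm (convex); 1/di = 1/f − 1/do → di = -14.47 cm (virtual image, behind mirror)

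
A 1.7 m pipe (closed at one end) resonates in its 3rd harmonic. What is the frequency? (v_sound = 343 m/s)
fₙ = nv/(4L) = 151.3 Hz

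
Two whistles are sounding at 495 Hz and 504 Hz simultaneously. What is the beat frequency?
9 Hz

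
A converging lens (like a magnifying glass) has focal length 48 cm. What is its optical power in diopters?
P = 1/f = 2.083 D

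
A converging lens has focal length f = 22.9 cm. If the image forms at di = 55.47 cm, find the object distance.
1/do = 1/f − 1/di → do = 39 cm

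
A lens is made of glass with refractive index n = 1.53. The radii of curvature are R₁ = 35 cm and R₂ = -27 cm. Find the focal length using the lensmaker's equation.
1/f = (n − 1)(1/R₁ − 1/R₂) → f = 28.76 cm (converging lens)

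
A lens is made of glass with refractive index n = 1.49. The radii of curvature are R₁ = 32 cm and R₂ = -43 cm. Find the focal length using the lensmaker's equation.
1/f = (n − 1)(1/R₁ − 1/R₂) → f = 37.44 cm (converging lens)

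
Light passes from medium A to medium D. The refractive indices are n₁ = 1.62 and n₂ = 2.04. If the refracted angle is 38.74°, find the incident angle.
sin θ₁ = (n₂/n₁)·sin θ₂ → θ₁ = 52°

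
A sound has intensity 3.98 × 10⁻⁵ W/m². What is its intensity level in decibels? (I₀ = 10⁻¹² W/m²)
β = 10·log₁₀(I/I₀) = 76 dB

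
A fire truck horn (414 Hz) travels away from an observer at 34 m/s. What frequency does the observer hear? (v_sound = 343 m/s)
f_obs = f·v/(v + v_s) = 376.7 Hz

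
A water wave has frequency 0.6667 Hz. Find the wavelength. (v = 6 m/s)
λ = v/f = 9 m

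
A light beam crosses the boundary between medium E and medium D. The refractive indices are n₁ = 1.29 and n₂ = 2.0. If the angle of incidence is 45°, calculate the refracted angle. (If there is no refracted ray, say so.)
sin θ₂ = (n₁/n₂)·sin θ₁ = 0.4561 → θ₂ = 27.13°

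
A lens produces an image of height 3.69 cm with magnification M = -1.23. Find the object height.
ho = |hi|/|M| = 3 cm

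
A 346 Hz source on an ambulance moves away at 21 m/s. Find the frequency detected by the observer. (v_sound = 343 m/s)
f_obs = f·v/(v + v_s) = 326 Hz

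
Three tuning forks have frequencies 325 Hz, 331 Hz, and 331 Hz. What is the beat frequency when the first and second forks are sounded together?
6 Hz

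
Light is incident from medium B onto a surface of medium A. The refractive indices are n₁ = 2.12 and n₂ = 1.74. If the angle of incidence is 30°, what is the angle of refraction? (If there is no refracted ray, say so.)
sin θ₂ = (n₁/n₂)·sin θ₁ = 0.6092 → θ₂ = 37.53°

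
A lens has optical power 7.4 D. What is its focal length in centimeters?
f = 1/P = 13.51 cm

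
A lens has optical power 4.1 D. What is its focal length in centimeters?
f = 1/P = 24.39 cm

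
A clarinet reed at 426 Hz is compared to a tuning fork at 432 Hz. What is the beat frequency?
6 Hz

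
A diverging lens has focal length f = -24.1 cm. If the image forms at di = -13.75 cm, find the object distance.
1/do = 1/f − 1/di → do = 32.02 cm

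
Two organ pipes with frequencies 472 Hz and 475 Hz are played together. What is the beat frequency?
3 Hz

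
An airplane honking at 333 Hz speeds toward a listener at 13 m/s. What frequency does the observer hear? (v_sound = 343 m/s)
f_obs = f·v/(v − v_s) = 346.1 Hz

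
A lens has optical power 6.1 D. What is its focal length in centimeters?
f = 1/P = 16.39 cm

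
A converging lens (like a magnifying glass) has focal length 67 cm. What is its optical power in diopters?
P = 1/f = 1.493 D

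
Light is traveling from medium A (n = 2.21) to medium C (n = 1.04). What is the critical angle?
θc = arcsin(n₂/n₁) = 28.07°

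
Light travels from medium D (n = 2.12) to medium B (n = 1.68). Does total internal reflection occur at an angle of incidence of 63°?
θc = arcsin(n₂/n₁) = 52.42°; 63° > θc, so yes — total internal reflection.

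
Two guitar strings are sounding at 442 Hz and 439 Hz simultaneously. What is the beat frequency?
3 Hz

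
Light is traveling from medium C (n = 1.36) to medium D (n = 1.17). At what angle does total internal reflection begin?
θc = arcsin(n₂/n₁) = 59.35°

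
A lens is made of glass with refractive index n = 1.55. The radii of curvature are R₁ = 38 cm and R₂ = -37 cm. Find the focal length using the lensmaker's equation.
1/f = (n − 1)(1/R₁ − 1/R₂) → f = 34.08 cm (converging lens)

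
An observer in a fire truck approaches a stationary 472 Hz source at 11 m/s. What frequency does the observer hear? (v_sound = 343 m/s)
f_obs = f·(v + v_o)/v = 487.1 Hz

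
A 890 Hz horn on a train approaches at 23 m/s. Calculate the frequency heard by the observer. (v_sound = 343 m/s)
f_obs = f·v/(v − v_s) = 954 Hz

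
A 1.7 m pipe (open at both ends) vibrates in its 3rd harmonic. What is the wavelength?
λₙ = 2L/n = 1.133 m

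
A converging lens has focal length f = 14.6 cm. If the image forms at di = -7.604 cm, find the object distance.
1/do = 1/f − 1/di → do = 5 cm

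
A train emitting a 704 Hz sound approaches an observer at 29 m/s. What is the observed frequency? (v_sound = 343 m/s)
f_obs = f·v/(v − v_s) = 769 Hz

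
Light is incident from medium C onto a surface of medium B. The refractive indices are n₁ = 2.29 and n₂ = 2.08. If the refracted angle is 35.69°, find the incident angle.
sin θ₁ = (n₂/n₁)·sin θ₂ → θ₁ = 32°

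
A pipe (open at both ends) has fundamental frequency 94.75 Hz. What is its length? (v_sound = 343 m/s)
L = v/(2f₁) = 1.81 m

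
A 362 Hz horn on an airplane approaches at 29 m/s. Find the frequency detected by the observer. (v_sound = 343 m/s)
f_obs = f·v/(v − v_s) = 395.4 Hz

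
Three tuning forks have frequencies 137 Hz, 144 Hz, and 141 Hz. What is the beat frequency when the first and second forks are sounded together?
7 Hz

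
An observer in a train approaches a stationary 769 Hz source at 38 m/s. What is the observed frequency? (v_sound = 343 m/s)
f_obs = f·(v + v_o)/v = 854.2 Hz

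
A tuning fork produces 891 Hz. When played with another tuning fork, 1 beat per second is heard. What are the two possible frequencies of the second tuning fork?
f₂ = 891 ± 1 Hz → 892 Hz or 890 Hz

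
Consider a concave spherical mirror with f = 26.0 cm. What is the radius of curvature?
R = 2|f| = 52 cm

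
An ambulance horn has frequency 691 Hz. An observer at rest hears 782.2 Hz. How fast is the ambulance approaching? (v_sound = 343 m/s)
v_s = v·(1 − f/f_obs) = 39.99 m/s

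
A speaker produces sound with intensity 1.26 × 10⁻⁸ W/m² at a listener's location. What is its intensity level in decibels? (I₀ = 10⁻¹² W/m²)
β = 10·log₁₀(I/I₀) = 41 dB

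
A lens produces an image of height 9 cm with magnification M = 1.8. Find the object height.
ho = |hi|/|M| = 5 cm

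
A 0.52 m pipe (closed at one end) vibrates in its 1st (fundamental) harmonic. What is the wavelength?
λₙ = 4L/n = 2.08 m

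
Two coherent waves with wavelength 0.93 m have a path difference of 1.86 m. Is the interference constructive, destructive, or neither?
constructive — path difference = 2λ, a whole number of wavelengths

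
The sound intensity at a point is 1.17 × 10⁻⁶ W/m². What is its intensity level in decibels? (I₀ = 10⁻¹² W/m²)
β = 10·log₁₀(I/I₀) = 60.68 dB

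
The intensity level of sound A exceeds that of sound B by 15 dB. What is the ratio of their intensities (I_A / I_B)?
I_A/I_B = 10^(Δβ/10) = 31.62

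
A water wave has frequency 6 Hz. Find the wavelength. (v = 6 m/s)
λ = v/f = 1 m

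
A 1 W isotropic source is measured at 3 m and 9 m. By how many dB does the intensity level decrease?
Δβ = 20·log₁₀(r₂/r₁) = 9.542 dB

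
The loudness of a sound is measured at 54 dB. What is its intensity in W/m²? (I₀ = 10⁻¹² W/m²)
I = I₀·10^(β/10) = 2.51 × 10⁻⁷ W/m²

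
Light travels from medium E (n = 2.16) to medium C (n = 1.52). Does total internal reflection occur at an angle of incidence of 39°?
θc = arcsin(n₂/n₁) = 44.72°; 39° < θc, so no — the ray refracts.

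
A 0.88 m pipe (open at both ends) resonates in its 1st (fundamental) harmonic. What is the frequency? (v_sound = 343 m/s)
fₙ = nv/(2L) = 194.9 Hz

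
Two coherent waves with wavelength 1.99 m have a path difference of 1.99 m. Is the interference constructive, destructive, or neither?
constructive — path difference = 1λ, a whole number of wavelengths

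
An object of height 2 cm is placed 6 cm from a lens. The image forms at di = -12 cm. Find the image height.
hi = (-di/do) × ho = 4 cm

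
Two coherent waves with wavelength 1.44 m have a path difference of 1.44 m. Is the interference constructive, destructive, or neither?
constructive — path difference = 1λ, a whole number of wavelengths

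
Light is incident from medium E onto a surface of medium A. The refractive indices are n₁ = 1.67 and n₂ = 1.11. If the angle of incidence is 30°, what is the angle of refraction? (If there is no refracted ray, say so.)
sin θ₂ = (n₁/n₂)·sin θ₁ = 0.7523 → θ₂ = 48.79°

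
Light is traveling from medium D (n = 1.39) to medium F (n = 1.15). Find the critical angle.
θc = arcsin(n₂/n₁) = 55.83°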